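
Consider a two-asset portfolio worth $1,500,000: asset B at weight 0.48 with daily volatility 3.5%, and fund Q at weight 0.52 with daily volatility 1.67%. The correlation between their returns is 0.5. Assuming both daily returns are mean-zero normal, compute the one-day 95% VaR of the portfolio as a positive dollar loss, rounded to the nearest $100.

σ_p² = 0.48²·3.5² + 0.52²·1.67² + 2·0.5·0.48·0.52·3.5·1.67 = 5.0354 (%²).
σ_p = √5.0354 = 2.244%.
At 95%, z = 1.645.
VaR = 1.645 × 2.244% = 3.691%; on $1,500,000 that is $55,365.

$55,400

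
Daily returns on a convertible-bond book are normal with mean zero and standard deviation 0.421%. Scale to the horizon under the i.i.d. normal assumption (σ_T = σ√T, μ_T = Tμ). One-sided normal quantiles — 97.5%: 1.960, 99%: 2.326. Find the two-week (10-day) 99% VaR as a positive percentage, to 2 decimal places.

σ_{10d} = 0.421% × √10 = 1.331%.
VaR = 2.326 × 1.331% = 3.096%.

3.10%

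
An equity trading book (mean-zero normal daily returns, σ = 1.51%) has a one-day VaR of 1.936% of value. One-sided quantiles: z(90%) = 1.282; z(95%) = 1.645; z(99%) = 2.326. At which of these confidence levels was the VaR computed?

90%

Implied z = VaR/σ = 1.936 / 1.51 = 1.282.
This matches z(90%) = 1.282.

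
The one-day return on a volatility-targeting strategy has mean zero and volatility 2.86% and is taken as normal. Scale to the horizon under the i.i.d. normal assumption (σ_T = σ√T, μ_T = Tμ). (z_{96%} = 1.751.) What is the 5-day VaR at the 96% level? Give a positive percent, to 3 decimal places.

σ_{5d} = 2.86% × √5 = 6.395%.
VaR = 1.751 × 6.395% = 11.198%.

11.198%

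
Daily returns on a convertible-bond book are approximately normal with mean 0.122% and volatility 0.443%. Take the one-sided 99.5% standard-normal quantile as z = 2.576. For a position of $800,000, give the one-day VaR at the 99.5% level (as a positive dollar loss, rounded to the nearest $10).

VaR = −μ + z·σ = −(0.122%) + 2.576 × 0.443% = 1.019%.
On $800,000: 0.01019 × $800,000 = $8,152.

$8,150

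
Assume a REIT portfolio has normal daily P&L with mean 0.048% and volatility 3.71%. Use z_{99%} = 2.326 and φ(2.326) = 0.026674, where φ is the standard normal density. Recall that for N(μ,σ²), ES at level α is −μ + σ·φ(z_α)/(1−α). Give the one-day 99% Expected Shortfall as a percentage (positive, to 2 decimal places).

9.85%

Tail multiplier: φ(z)/(1−α) = 0.026674 / 0.01 = 2.667.
ES = −(0.048%) + 3.71% × 2.667 = 9.847%.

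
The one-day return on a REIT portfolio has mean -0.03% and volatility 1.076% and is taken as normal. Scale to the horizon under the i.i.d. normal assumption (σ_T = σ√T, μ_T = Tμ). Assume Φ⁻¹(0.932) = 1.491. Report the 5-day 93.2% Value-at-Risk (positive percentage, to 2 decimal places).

3.74%

σ_{5d} = 1.076% × √5 = 2.406%; μ_{5d} = 5 × -0.03% = -0.150%.
VaR = −(-0.150%) + 1.491 × 2.406% = 3.737%.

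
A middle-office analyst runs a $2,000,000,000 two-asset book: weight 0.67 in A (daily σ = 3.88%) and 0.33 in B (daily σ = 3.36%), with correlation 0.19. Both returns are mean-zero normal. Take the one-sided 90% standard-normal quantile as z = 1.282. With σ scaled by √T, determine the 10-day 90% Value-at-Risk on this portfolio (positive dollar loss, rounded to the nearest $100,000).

σ_p = √(0.67²·3.88² + 0.33²·3.36² + 2·0.19·0.67·0.33·3.88·3.36) = 3.014%.
σ_{10d} = 3.014% × √10 = 9.531%.
VaR = 1.282 × 9.531% = 12.219%; on $2,000,000,000 that is $244,380,000.

$244,400,000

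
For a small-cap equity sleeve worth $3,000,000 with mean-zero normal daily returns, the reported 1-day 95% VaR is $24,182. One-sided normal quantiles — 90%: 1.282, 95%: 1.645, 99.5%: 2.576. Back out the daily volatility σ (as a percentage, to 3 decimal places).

VaR as a fraction: $24,182 / $3,000,000 = 0.806%.
σ = VaR / z = 0.806% / 1.645 = 0.490%.

0.490%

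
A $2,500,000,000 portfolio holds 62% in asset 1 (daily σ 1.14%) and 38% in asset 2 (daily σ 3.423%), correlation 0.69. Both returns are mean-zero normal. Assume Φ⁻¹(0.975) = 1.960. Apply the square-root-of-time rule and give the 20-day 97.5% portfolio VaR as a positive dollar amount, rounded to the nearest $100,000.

σ_p = √(0.62²·1.14² + 0.38²·3.423² + 2·0.69·0.62·0.38·1.14·3.423) = 1.860%.
σ_{20d} = 1.860% × √20 = 8.318%.
VaR = 1.960 × 8.318% = 16.303%; on $2,500,000,000 that is $407,575,000.

$407,600,000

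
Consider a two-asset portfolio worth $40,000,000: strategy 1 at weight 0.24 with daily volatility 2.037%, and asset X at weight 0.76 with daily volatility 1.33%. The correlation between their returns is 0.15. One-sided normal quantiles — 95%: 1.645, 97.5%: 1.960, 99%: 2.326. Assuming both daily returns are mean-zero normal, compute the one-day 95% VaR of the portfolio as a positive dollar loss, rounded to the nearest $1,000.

σ_p² = 0.24²·2.037² + 0.76²·1.33² + 2·0.15·0.24·0.76·2.037·1.33 = 1.4090 (%²).
σ_p = √1.4090 = 1.187%.
VaR = 1.645 × 1.187% = 1.953%; on $40,000,000 that is $781,200.

$781,000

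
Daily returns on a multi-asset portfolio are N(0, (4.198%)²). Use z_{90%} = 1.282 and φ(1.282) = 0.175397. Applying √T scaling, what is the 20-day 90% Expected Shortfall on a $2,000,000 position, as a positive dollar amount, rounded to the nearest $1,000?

σ_{20d} = 4.198% × √20 = 18.774%.
ES multiplier = φ(z)/(1−α) = 0.175397/0.1 = 1.754.
ES = 18.774% × 1.754 = 32.930%; on $2,000,000: $658,600.

$659,000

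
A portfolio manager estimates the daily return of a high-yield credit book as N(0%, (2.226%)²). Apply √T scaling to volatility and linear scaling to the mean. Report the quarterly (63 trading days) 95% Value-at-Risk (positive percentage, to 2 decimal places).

At 95%, z = 1.645.
σ_{63d} = 2.226% × √63 = 17.668%.
VaR = 1.645 × 17.668% = 29.064%.

29.06%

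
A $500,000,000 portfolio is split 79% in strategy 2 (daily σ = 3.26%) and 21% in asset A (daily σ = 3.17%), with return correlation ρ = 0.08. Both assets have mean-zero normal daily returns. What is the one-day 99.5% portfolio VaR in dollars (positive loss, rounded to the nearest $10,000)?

σ_p² = 0.79²·3.26² + 0.21²·3.17² + 2·0.08·0.79·0.21·3.26·3.17 = 7.3502 (%²).
σ_p = √7.3502 = 2.711%.
At 99.5%, z = 2.576.
VaR = 2.576 × 2.711% = 6.984%; on $500,000,000 that is $34,920,000.

$34,920,000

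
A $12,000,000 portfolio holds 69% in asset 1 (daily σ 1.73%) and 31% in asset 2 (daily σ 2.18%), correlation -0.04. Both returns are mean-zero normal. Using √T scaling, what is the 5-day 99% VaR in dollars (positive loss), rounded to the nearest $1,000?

$841,000

σ_p = √(0.69²·1.73² + 0.31²·2.18² + 2·-0.04·0.69·0.31·1.73·2.18) = 1.348%.
σ_{5d} = 1.348% × √5 = 3.014%.
z(99%) = 2.326.
VaR = 2.326 × 3.014% = 7.011%; on $12,000,000 that is $841,320.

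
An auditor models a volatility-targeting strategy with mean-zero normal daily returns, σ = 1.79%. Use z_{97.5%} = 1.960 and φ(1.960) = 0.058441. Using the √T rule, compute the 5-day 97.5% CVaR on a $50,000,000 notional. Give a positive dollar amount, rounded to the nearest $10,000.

$4,680,000

σ_{5d} = 1.79% × √5 = 4.003%.
ES multiplier = φ(z)/(1−α) = 0.058441/0.025 = 2.338.
ES = 4.003% × 2.338 = 9.359%; on $50,000,000: $4,679,500.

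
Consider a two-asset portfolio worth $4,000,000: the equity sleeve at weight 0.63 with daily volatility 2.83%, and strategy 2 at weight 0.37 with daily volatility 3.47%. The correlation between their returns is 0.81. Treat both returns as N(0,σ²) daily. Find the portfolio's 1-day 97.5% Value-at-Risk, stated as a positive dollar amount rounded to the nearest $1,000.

σ_p² = 0.63²·2.83² + 0.37²·3.47² + 2·0.81·0.63·0.37·2.83·3.47 = 8.5354 (%²).
σ_p = √8.5354 = 2.922%.
At 97.5%, z = 1.960.
VaR = 1.960 × 2.922% = 5.727%; on $4,000,000 that is $229,080.

$229,000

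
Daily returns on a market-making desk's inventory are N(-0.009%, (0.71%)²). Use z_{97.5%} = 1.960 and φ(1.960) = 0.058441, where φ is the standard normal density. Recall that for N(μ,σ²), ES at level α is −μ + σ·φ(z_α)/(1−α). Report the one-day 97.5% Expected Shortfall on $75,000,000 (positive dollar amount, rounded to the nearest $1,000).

Tail multiplier: φ(z)/(1−α) = 0.058441 / 0.025 = 2.338.
ES = −(-0.009%) + 0.71% × 2.338 = 1.669%.
On $75,000,000: 0.01669 × $75,000,000 = $1,251,750.

$1,252,000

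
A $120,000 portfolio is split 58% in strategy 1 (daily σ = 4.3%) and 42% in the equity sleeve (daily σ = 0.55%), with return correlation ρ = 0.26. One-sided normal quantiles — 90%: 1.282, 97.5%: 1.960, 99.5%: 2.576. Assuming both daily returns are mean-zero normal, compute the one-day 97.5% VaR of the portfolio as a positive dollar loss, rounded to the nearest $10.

$6,030

σ_p² = 0.58²·4.3² + 0.42²·0.55² + 2·0.26·0.58·0.42·4.3·0.55 = 6.5730 (%²).
σ_p = √6.5730 = 2.564%.
VaR = 1.960 × 2.564% = 5.025%; on $120,000 that is $6,030.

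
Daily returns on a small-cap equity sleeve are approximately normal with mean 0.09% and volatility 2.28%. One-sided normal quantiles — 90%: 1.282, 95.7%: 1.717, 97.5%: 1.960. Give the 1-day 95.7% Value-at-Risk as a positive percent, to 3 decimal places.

VaR = −μ + z·σ = −(0.09%) + 1.717 × 2.28% = 3.825%.

3.825%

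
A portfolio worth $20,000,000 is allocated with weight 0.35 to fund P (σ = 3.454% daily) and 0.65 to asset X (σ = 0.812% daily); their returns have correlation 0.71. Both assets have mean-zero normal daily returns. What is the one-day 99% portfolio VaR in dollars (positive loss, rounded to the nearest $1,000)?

$757,000

σ_p² = 0.35²·3.454² + 0.65²·0.812² + 2·0.71·0.35·0.65·3.454·0.812 = 2.6461 (%²).
σ_p = √2.6461 = 1.627%.
At 99%, z = 2.326.
VaR = 2.326 × 1.627% = 3.784%; on $20,000,000 that is $756,800.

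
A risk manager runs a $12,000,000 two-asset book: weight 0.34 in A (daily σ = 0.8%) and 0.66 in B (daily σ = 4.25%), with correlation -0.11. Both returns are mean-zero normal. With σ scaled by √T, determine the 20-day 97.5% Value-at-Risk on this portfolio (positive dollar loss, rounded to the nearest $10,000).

$2,930,000

σ_p = √(0.34²·0.8² + 0.66²·4.25² + 2·-0.11·0.34·0.66·0.8·4.25) = 2.788%.
σ_{20d} = 2.788% × √20 = 12.468%.
z(97.5%) = 1.960.
VaR = 1.960 × 12.468% = 24.437%; on $12,000,000 that is $2,932,440.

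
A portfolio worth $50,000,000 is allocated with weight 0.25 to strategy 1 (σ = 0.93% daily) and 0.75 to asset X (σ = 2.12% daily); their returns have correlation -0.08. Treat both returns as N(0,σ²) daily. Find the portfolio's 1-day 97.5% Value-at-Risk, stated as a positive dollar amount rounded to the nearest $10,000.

σ_p² = 0.25²·0.93² + 0.75²·2.12² + 2·-0.08·0.25·0.75·0.93·2.12 = 2.5230 (%²).
σ_p = √2.5230 = 1.588%.
At 97.5%, z = 1.960.
VaR = 1.960 × 1.588% = 3.112%; on $50,000,000 that is $1,556,000.

$1,560,000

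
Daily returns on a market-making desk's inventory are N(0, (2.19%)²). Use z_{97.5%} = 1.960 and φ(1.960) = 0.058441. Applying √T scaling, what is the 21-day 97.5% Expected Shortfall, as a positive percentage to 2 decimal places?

23.46%

σ_{21d} = 2.19% × √21 = 10.036%.
ES multiplier = φ(z)/(1−α) = 0.058441/0.025 = 2.338.
ES = 10.036% × 2.338 = 23.464%.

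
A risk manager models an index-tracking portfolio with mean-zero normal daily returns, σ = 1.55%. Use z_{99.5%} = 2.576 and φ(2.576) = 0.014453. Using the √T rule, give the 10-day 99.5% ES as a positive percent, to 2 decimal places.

14.17%

σ_{10d} = 1.55% × √10 = 4.902%.
ES multiplier = φ(z)/(1−α) = 0.014453/0.005 = 2.891.
ES = 4.902% × 2.891 = 14.172%.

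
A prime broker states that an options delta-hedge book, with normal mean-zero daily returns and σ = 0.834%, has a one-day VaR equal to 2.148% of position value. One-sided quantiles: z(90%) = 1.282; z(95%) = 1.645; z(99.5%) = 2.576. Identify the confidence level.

99.5%

Implied z = VaR/σ = 2.148 / 0.834 = 2.576.
This matches z(99.5%) = 2.576.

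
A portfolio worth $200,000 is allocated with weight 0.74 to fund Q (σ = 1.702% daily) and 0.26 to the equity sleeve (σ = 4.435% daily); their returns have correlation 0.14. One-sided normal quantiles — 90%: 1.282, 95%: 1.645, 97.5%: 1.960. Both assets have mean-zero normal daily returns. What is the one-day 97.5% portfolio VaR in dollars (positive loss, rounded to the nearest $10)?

$7,150

σ_p² = 0.74²·1.702² + 0.26²·4.435² + 2·0.14·0.74·0.26·1.702·4.435 = 3.3226 (%²).
σ_p = √3.3226 = 1.823%.
VaR = 1.960 × 1.823% = 3.573%; on $200,000 that is $7,146.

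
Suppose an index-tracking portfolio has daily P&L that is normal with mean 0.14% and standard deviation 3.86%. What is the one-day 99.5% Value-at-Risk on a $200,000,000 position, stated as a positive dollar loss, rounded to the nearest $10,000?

At 99.5% one-sided, z = 2.576.
VaR = −μ + z·σ = −(0.14%) + 2.576 × 3.86% = 9.803%.
On $200,000,000: 0.09803 × $200,000,000 = $19,606,000.

$19,610,000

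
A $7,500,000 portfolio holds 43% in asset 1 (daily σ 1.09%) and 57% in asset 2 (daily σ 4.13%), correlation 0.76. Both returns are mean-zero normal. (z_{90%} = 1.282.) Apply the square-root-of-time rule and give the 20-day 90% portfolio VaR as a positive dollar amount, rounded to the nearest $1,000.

$1,173,000

σ_p = √(0.43²·1.09² + 0.57²·4.13² + 2·0.76·0.43·0.57·1.09·4.13) = 2.727%.
σ_{20d} = 2.727% × √20 = 12.196%.
VaR = 1.282 × 12.196% = 15.635%; on $7,500,000 that is $1,172,625.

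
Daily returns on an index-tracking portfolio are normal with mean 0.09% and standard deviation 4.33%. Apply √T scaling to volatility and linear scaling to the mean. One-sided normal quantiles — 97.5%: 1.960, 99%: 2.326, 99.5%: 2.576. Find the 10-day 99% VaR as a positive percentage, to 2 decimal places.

σ_{10d} = 4.33% × √10 = 13.693%; μ_{10d} = 10 × 0.09% = 0.900%.
VaR = −(0.900%) + 2.326 × 13.693% = 30.950%.

30.95%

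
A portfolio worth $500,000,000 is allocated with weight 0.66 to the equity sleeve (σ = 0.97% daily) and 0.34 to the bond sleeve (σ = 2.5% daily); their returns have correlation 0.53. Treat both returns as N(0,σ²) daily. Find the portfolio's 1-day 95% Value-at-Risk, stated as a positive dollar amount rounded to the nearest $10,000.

σ_p² = 0.66²·0.97² + 0.34²·2.5² + 2·0.53·0.66·0.34·0.97·2.5 = 1.7092 (%²).
σ_p = √1.7092 = 1.307%.
At 95%, z = 1.645.
VaR = 1.645 × 1.307% = 2.150%; on $500,000,000 that is $10,750,000.

$10,750,000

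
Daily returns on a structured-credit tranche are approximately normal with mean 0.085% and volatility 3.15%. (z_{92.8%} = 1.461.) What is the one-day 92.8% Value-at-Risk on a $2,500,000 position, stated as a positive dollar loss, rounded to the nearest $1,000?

VaR = −μ + z·σ = −(0.085%) + 1.461 × 3.15% = 4.517%.
On $2,500,000: 0.04517 × $2,500,000 = $112,925.

$113,000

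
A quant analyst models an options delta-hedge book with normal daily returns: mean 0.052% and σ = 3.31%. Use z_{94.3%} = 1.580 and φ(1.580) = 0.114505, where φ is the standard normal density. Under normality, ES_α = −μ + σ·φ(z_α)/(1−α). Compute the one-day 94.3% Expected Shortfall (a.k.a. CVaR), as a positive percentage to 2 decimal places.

Tail multiplier: φ(z)/(1−α) = 0.114505 / 0.057 = 2.009.
ES = −(0.052%) + 3.31% × 2.009 = 6.598%.

6.60%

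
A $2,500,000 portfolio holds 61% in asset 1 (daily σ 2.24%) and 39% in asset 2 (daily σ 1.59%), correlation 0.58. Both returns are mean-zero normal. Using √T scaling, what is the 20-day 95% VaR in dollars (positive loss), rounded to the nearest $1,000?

$331,000

σ_p = √(0.61²·2.24² + 0.39²·1.59² + 2·0.58·0.61·0.39·2.24·1.59) = 1.798%.
σ_{20d} = 1.798% × √20 = 8.041%.
z(95%) = 1.645.
VaR = 1.645 × 8.041% = 13.227%; on $2,500,000 that is $330,675.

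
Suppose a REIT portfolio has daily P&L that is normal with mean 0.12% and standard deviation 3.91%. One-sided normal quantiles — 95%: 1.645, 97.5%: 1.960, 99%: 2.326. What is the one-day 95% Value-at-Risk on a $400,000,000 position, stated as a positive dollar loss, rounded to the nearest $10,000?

$25,250,000

VaR = −μ + z·σ = −(0.12%) + 1.645 × 3.91% = 6.312%.
On $400,000,000: 0.06312 × $400,000,000 = $25,248,000.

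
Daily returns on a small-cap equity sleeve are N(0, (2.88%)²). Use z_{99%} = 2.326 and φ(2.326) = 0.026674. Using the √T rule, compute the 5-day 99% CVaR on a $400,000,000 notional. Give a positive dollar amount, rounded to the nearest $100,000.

σ_{5d} = 2.88% × √5 = 6.440%.
ES multiplier = φ(z)/(1−α) = 0.026674/0.01 = 2.667.
ES = 6.440% × 2.667 = 17.175%; on $400,000,000: $68,700,000.

$68,700,000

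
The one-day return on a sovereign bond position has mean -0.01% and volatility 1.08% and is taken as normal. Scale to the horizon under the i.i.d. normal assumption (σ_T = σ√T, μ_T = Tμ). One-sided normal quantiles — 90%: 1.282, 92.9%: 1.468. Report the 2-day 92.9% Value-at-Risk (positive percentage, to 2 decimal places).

2.26%

σ_{2d} = 1.08% × √2 = 1.527%; μ_{2d} = 2 × -0.01% = -0.020%.
VaR = −(-0.020%) + 1.468 × 1.527% = 2.262%.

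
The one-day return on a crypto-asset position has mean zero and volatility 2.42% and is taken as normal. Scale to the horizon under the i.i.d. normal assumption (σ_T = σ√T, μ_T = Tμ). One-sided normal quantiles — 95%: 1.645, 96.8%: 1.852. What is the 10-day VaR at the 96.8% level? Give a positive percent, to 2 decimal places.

σ_{10d} = 2.42% × √10 = 7.653%.
VaR = 1.852 × 7.653% = 14.173%.

14.17%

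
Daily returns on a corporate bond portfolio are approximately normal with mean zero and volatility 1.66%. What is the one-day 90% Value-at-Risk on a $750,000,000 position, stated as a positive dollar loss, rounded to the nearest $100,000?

$16,000,000

At 90% one-sided, z = 1.282.
VaR = z·σ = 1.282 × 1.66% = 2.128%.
On $750,000,000: 0.02128 × $750,000,000 = $15,960,000.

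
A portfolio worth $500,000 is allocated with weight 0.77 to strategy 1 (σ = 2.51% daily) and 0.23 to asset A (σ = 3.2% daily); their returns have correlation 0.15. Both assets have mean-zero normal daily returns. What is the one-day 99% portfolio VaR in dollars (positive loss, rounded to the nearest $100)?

σ_p² = 0.77²·2.51² + 0.23²·3.2² + 2·0.15·0.77·0.23·2.51·3.2 = 4.7038 (%²).
σ_p = √4.7038 = 2.169%.
At 99%, z = 2.326.
VaR = 2.326 × 2.169% = 5.045%; on $500,000 that is $25,225.

$25,200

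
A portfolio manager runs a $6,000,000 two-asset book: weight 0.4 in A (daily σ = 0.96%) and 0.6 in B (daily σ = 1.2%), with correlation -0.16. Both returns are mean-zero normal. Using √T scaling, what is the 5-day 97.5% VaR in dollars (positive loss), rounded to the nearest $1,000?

σ_p = √(0.4²·0.96² + 0.6²·1.2² + 2·-0.16·0.4·0.6·0.96·1.2) = 0.760%.
σ_{5d} = 0.760% × √5 = 1.699%.
z(97.5%) = 1.960.
VaR = 1.960 × 1.699% = 3.330%; on $6,000,000 that is $199,800.

$200,000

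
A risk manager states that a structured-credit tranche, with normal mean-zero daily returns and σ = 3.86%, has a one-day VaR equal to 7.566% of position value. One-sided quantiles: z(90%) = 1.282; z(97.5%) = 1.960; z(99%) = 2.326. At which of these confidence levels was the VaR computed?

97.5%

Implied z = VaR/σ = 7.566 / 3.86 = 1.960.
This matches z(97.5%) = 1.960.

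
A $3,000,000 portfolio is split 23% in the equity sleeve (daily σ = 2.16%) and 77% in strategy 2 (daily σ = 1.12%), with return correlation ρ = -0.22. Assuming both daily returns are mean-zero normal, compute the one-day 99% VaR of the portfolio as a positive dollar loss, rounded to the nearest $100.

σ_p² = 0.23²·2.16² + 0.77²·1.12² + 2·-0.22·0.23·0.77·2.16·1.12 = 0.8020 (%²).
σ_p = √0.8020 = 0.896%.
At 99%, z = 2.326.
VaR = 2.326 × 0.896% = 2.084%; on $3,000,000 that is $62,520.

$62,500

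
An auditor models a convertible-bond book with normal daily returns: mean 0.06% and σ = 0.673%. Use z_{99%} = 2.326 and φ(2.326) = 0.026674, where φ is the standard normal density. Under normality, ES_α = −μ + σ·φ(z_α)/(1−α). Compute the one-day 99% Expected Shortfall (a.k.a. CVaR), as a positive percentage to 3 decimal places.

Tail multiplier: φ(z)/(1−α) = 0.026674 / 0.01 = 2.667.
ES = −(0.06%) + 0.673% × 2.667 = 1.735%.

1.735%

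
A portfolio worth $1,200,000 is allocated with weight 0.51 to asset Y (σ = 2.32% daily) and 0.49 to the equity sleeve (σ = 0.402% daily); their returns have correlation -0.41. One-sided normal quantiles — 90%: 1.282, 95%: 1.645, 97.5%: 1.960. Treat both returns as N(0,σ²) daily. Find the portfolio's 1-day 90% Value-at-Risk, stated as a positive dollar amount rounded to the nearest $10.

σ_p² = 0.51²·2.32² + 0.49²·0.402² + 2·-0.41·0.51·0.49·2.32·0.402 = 1.2476 (%²).
σ_p = √1.2476 = 1.117%.
VaR = 1.282 × 1.117% = 1.432%; on $1,200,000 that is $17,184.

$17,180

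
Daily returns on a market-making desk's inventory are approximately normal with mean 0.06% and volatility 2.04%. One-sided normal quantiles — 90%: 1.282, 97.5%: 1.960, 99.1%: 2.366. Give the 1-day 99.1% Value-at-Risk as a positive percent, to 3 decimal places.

VaR = −μ + z·σ = −(0.06%) + 2.366 × 2.04% = 4.767%.

4.767%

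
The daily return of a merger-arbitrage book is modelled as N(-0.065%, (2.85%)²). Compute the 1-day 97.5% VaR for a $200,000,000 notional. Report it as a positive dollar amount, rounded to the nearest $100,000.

At 97.5% one-sided, z = 1.960.
VaR = −μ + z·σ = −(-0.065%) + 1.960 × 2.85% = 5.651%.
On $200,000,000: 0.05651 × $200,000,000 = $11,302,000.

$11,300,000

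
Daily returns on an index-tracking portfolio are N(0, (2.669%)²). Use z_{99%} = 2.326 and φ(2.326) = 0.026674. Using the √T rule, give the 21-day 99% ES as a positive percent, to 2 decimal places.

32.62%

σ_{21d} = 2.669% × √21 = 12.231%.
ES multiplier = φ(z)/(1−α) = 0.026674/0.01 = 2.667.
ES = 12.231% × 2.667 = 32.620%.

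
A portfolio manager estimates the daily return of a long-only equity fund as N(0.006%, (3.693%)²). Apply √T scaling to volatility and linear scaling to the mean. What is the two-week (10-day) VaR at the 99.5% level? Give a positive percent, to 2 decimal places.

At 99.5%, z = 2.576.
σ_{10d} = 3.693% × √10 = 11.678%; μ_{10d} = 10 × 0.006% = 0.060%.
VaR = −(0.060%) + 2.576 × 11.678% = 30.023%.

30.02%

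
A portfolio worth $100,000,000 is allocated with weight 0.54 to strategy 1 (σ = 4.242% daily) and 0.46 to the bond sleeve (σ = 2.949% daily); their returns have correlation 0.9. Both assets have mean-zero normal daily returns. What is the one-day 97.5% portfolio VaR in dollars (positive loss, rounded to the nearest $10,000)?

$6,980,000

σ_p² = 0.54²·4.242² + 0.46²·2.949² + 2·0.9·0.54·0.46·4.242·2.949 = 12.6807 (%²).
σ_p = √12.6807 = 3.561%.
At 97.5%, z = 1.960.
VaR = 1.960 × 3.561% = 6.980%; on $100,000,000 that is $6,980,000.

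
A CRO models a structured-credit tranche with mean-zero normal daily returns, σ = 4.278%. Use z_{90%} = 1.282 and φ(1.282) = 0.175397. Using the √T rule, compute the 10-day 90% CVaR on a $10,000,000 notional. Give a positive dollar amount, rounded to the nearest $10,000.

$2,370,000

σ_{10d} = 4.278% × √10 = 13.528%.
ES multiplier = φ(z)/(1−α) = 0.175397/0.1 = 1.754.
ES = 13.528% × 1.754 = 23.728%; on $10,000,000: $2,372,800.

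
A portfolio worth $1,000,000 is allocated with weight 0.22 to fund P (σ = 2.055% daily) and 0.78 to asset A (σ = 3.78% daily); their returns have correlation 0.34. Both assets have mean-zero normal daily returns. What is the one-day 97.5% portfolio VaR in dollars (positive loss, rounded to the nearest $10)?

$61,370

σ_p² = 0.22²·2.055² + 0.78²·3.78² + 2·0.34·0.22·0.78·2.055·3.78 = 9.8039 (%²).
σ_p = √9.8039 = 3.131%.
At 97.5%, z = 1.960.
VaR = 1.960 × 3.131% = 6.137%; on $1,000,000 that is $61,370.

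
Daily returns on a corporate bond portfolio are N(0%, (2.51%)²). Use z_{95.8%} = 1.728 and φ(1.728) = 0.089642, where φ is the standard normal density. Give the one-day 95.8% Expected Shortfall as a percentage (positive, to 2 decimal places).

5.36%

Tail multiplier: φ(z)/(1−α) = 0.089642 / 0.042 = 2.134.
ES = 2.51% × 2.134 = 5.356%.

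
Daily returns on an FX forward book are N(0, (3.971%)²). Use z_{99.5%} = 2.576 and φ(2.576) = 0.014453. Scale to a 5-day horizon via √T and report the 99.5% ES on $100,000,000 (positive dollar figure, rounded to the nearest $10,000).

σ_{5d} = 3.971% × √5 = 8.879%.
ES multiplier = φ(z)/(1−α) = 0.014453/0.005 = 2.891.
ES = 8.879% × 2.891 = 25.669%; on $100,000,000: $25,669,000.

$25,670,000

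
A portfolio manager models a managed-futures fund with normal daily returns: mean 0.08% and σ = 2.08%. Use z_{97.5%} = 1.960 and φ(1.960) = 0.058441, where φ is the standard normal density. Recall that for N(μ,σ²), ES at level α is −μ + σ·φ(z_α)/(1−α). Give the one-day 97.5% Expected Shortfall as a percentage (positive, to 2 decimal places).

Tail multiplier: φ(z)/(1−α) = 0.058441 / 0.025 = 2.338.
ES = −(0.08%) + 2.08% × 2.338 = 4.783%.

4.78%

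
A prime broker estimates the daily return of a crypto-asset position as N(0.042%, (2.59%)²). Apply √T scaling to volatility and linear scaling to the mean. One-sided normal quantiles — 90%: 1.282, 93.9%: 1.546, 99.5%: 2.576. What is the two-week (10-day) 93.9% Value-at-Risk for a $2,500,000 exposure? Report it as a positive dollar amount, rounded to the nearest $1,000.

$306,000

σ_{10d} = 2.59% × √10 = 8.190%; μ_{10d} = 10 × 0.042% = 0.420%.
VaR = −(0.420%) + 1.546 × 8.190% = 12.242%.
On $2,500,000: 0.12242 × $2,500,000 = $306,050.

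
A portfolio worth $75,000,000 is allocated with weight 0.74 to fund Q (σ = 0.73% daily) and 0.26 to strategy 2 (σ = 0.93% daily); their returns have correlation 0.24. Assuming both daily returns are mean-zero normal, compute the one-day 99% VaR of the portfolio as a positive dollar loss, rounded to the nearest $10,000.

$1,120,000

σ_p² = 0.74²·0.73² + 0.26²·0.93² + 2·0.24·0.74·0.26·0.73·0.93 = 0.4130 (%²).
σ_p = √0.4130 = 0.643%.
At 99%, z = 2.326.
VaR = 2.326 × 0.643% = 1.496%; on $75,000,000 that is $1,122,000.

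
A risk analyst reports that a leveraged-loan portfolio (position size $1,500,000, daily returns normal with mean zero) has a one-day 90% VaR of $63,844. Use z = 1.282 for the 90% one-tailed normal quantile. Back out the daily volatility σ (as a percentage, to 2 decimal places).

VaR as a fraction: $63,844 / $1,500,000 = 4.256%.
σ = VaR / z = 4.256% / 1.282 = 3.320%.

3.32%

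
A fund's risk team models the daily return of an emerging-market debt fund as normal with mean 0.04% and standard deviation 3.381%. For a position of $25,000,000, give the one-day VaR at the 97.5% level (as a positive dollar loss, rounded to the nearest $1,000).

At 97.5% one-sided, z = 1.960.
VaR = −μ + z·σ = −(0.04%) + 1.960 × 3.381% = 6.587%.
On $25,000,000: 0.06587 × $25,000,000 = $1,646,750.

$1,647,000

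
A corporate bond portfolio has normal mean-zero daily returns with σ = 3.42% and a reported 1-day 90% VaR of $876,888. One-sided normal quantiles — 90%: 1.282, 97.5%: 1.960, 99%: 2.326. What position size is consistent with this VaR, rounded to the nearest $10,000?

$20,000,000

VaR as a fraction of value: z·σ = 1.282 × 3.42% = 4.38444%.
Position = $876,888 / 0.0438444 = $20,000,000.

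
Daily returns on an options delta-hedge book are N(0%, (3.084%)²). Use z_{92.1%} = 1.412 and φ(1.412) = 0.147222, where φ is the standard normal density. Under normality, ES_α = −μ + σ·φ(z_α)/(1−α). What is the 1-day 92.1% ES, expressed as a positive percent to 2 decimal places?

Tail multiplier: φ(z)/(1−α) = 0.147222 / 0.079 = 1.864.
ES = 3.084% × 1.864 = 5.749%.

5.75%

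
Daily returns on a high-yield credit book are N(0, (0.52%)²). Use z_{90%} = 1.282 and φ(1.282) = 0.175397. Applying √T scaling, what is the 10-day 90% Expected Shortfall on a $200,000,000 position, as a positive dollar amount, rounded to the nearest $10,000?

$5,770,000

σ_{10d} = 0.52% × √10 = 1.644%.
ES multiplier = φ(z)/(1−α) = 0.175397/0.1 = 1.754.
ES = 1.644% × 1.754 = 2.884%; on $200,000,000: $5,768,000.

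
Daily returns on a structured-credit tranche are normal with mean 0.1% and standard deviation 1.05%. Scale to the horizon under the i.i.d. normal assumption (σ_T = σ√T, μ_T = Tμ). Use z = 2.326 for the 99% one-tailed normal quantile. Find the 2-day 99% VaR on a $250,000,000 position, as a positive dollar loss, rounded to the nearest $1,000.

$8,135,000

σ_{2d} = 1.05% × √2 = 1.485%; μ_{2d} = 2 × 0.1% = 0.200%.
VaR = −(0.200%) + 2.326 × 1.485% = 3.254%.
On $250,000,000: 0.03254 × $250,000,000 = $8,135,000.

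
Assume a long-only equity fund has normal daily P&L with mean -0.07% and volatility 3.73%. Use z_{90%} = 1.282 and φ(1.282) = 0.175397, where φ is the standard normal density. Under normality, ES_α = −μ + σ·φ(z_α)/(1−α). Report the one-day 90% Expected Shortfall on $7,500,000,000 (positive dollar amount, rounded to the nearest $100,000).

$495,900,000

Tail multiplier: φ(z)/(1−α) = 0.175397 / 0.1 = 1.754.
ES = −(-0.07%) + 3.73% × 1.754 = 6.612%.
On $7,500,000,000: 0.06612 × $7,500,000,000 = $495,900,000.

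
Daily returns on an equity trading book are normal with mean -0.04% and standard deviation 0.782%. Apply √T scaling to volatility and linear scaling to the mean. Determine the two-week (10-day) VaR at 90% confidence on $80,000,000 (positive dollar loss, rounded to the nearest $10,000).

At 90%, z = 1.282.
σ_{10d} = 0.782% × √10 = 2.473%; μ_{10d} = 10 × -0.04% = -0.400%.
VaR = −(-0.400%) + 1.282 × 2.473% = 3.570%.
On $80,000,000: 0.03570 × $80,000,000 = $2,856,000.

$2,860,000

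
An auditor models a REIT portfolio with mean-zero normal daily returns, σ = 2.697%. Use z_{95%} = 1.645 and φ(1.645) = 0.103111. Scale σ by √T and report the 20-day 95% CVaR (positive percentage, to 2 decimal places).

σ_{20d} = 2.697% × √20 = 12.061%.
ES multiplier = φ(z)/(1−α) = 0.103111/0.05 = 2.062.
ES = 12.061% × 2.062 = 24.870%.

24.87%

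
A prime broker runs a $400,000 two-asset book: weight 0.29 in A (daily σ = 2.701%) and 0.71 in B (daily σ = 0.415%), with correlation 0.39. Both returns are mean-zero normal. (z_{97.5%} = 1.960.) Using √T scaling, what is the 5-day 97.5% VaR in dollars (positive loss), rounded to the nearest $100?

σ_p = √(0.29²·2.701² + 0.71²·0.415² + 2·0.39·0.29·0.71·2.701·0.415) = 0.938%.
σ_{5d} = 0.938% × √5 = 2.097%.
VaR = 1.960 × 2.097% = 4.110%; on $400,000 that is $16,440.

$16,400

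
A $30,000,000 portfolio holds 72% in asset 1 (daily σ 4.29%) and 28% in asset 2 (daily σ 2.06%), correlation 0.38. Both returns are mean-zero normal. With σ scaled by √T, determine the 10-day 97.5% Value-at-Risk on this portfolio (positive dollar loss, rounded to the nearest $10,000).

σ_p = √(0.72²·4.29² + 0.28²·2.06² + 2·0.38·0.72·0.28·4.29·2.06) = 3.351%.
σ_{10d} = 3.351% × √10 = 10.597%.
z(97.5%) = 1.960.
VaR = 1.960 × 10.597% = 20.770%; on $30,000,000 that is $6,231,000.

$6,230,000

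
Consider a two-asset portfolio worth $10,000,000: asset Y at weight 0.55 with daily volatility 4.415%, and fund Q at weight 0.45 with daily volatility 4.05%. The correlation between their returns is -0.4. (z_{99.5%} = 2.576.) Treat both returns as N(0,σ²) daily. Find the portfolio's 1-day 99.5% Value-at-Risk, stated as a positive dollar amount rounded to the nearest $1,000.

σ_p² = 0.55²·4.415² + 0.45²·4.05² + 2·-0.4·0.55·0.45·4.415·4.05 = 5.6775 (%²).
σ_p = √5.6775 = 2.383%.
VaR = 2.576 × 2.383% = 6.139%; on $10,000,000 that is $613,900.

$614,000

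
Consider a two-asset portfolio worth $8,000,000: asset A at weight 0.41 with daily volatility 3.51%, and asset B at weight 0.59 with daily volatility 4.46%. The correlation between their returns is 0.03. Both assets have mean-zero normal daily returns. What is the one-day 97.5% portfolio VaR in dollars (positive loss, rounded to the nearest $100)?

$476,200

σ_p² = 0.41²·3.51² + 0.59²·4.46² + 2·0.03·0.41·0.59·3.51·4.46 = 9.2225 (%²).
σ_p = √9.2225 = 3.037%.
At 97.5%, z = 1.960.
VaR = 1.960 × 3.037% = 5.953%; on $8,000,000 that is $476,240.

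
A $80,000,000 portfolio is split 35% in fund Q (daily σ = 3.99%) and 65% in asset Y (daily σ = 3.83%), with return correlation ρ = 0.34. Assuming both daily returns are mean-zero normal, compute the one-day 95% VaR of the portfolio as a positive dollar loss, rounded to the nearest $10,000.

σ_p² = 0.35²·3.99² + 0.65²·3.83² + 2·0.34·0.35·0.65·3.99·3.83 = 10.5119 (%²).
σ_p = √10.5119 = 3.242%.
At 95%, z = 1.645.
VaR = 1.645 × 3.242% = 5.333%; on $80,000,000 that is $4,266,400.

$4,270,000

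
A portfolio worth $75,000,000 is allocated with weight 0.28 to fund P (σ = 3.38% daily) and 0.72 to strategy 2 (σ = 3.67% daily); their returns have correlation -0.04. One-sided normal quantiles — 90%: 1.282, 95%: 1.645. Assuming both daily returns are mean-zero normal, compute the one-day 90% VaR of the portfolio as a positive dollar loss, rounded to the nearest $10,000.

σ_p² = 0.28²·3.38² + 0.72²·3.67² + 2·-0.04·0.28·0.72·3.38·3.67 = 7.6779 (%²).
σ_p = √7.6779 = 2.771%.
VaR = 1.282 × 2.771% = 3.552%; on $75,000,000 that is $2,664,000.

$2,660,000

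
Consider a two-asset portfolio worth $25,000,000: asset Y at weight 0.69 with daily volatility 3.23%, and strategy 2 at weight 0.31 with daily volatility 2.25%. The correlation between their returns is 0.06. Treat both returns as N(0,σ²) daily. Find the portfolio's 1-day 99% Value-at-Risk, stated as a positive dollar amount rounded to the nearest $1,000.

$1,381,000

σ_p² = 0.69²·3.23² + 0.31²·2.25² + 2·0.06·0.69·0.31·3.23·2.25 = 5.6402 (%²).
σ_p = √5.6402 = 2.375%.
At 99%, z = 2.326.
VaR = 2.326 × 2.375% = 5.524%; on $25,000,000 that is $1,381,000.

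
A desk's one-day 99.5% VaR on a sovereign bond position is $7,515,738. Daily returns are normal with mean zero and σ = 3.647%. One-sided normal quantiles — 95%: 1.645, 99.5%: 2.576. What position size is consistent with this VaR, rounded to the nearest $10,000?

$80,000,000

VaR as a fraction of value: z·σ = 2.576 × 3.647% = 9.39467%.
Position = $7,515,738 / 0.0939467 = $80,000,004.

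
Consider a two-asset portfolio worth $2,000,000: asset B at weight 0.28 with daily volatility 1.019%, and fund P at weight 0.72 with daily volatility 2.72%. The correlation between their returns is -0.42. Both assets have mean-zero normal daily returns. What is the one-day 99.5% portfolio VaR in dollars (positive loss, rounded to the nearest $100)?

$95,700

σ_p² = 0.28²·1.019² + 0.72²·2.72² + 2·-0.42·0.28·0.72·1.019·2.72 = 3.4474 (%²).
σ_p = √3.4474 = 1.857%.
At 99.5%, z = 2.576.
VaR = 2.576 × 1.857% = 4.784%; on $2,000,000 that is $95,680.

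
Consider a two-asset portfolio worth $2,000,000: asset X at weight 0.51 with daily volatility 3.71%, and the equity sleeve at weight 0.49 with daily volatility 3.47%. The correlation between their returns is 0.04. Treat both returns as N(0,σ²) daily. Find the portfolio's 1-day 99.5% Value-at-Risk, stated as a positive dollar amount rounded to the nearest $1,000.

$134,000

σ_p² = 0.51²·3.71² + 0.49²·3.47² + 2·0.04·0.51·0.49·3.71·3.47 = 6.7284 (%²).
σ_p = √6.7284 = 2.594%.
At 99.5%, z = 2.576.
VaR = 2.576 × 2.594% = 6.682%; on $2,000,000 that is $133,640.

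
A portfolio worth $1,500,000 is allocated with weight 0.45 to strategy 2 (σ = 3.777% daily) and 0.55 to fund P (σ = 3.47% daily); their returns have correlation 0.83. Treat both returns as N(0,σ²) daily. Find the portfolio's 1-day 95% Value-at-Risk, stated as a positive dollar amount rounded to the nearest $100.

σ_p² = 0.45²·3.777² + 0.55²·3.47² + 2·0.83·0.45·0.55·3.777·3.47 = 11.9159 (%²).
σ_p = √11.9159 = 3.452%.
At 95%, z = 1.645.
VaR = 1.645 × 3.452% = 5.679%; on $1,500,000 that is $85,185.

$85,200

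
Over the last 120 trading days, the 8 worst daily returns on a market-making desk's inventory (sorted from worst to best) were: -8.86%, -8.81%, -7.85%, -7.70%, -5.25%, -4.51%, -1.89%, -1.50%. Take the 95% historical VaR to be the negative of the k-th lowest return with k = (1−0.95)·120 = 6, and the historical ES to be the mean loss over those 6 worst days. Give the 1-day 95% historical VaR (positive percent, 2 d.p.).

4.51%

k = 6; the 6th lowest return is -4.51%, so VaR = 4.51%.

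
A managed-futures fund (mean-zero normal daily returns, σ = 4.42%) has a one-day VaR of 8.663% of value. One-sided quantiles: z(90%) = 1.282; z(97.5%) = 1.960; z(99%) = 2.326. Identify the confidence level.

Implied z = VaR/σ = 8.663 / 4.42 = 1.960.
This matches z(97.5%) = 1.960.

97.5%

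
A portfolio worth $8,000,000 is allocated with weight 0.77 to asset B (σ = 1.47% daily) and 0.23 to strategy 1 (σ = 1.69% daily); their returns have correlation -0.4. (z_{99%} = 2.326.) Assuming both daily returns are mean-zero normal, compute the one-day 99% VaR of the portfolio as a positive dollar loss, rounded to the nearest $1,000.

σ_p² = 0.77²·1.47² + 0.23²·1.69² + 2·-0.4·0.77·0.23·1.47·1.69 = 1.0803 (%²).
σ_p = √1.0803 = 1.039%.
VaR = 2.326 × 1.039% = 2.417%; on $8,000,000 that is $193,360.

$193,000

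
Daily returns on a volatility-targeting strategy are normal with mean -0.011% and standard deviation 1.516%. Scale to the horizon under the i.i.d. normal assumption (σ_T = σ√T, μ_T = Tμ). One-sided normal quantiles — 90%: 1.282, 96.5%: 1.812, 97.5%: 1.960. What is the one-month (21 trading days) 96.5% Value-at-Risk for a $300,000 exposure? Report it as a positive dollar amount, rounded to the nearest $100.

σ_{21d} = 1.516% × √21 = 6.947%; μ_{21d} = 21 × -0.011% = -0.231%.
VaR = −(-0.231%) + 1.812 × 6.947% = 12.819%.
On $300,000: 0.12819 × $300,000 = $38,457.

$38,500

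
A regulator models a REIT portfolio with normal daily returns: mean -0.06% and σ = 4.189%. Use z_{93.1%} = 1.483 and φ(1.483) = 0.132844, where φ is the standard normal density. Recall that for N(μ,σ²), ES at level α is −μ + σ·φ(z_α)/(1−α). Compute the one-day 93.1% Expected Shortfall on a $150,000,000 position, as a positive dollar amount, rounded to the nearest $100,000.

$12,200,000

Tail multiplier: φ(z)/(1−α) = 0.132844 / 0.069 = 1.925.
ES = −(-0.06%) + 4.189% × 1.925 = 8.124%.
On $150,000,000: 0.08124 × $150,000,000 = $12,186,000.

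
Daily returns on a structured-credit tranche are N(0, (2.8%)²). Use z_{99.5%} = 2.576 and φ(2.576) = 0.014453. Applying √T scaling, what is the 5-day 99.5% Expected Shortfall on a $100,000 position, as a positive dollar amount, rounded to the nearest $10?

$18,100

σ_{5d} = 2.8% × √5 = 6.261%.
ES multiplier = φ(z)/(1−α) = 0.014453/0.005 = 2.891.
ES = 6.261% × 2.891 = 18.101%; on $100,000: $18,101.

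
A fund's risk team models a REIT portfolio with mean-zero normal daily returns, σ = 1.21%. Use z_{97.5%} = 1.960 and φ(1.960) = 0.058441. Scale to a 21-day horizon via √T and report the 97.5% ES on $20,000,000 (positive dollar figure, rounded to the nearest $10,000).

σ_{21d} = 1.21% × √21 = 5.545%.
ES multiplier = φ(z)/(1−α) = 0.058441/0.025 = 2.338.
ES = 5.545% × 2.338 = 12.964%; on $20,000,000: $2,592,800.

$2,590,000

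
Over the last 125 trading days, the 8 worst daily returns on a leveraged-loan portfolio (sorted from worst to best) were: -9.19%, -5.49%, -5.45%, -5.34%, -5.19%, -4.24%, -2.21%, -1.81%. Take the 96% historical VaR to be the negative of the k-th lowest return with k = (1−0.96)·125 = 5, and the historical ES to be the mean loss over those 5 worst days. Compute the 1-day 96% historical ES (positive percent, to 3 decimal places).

The 5 worst returns sum to -30.66%.
ES = −(-30.66%) / 5 = 6.132%.

6.132%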